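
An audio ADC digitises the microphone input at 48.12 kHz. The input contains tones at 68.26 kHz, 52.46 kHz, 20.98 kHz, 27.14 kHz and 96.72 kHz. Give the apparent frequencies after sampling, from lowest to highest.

fs/2 = 24.06 kHz.
68.26 kHz mod fs = 20.14 kHz.
20.14 kHz ≤ fs/2 = 24.06 kHz, appears at 20.14 kHz.
52.46 kHz mod fs = 4.34 kHz.
4.34 kHz ≤ fs/2 = 24.06 kHz, appears at 4.34 kHz.
20.98 kHz ≤ fs/2 = 24.06 kHz, passes unchanged.
27.14 kHz > fs/2 = 24.06 kHz, folds to fs − 27.14 kHz = 20.98 kHz.
96.72 kHz mod fs = 0.48 kHz.
0.48 kHz ≤ fs/2 = 24.06 kHz, appears at 0.48 kHz.
Distinct values: {0.48 kHz, 4.34 kHz, 20.14 kHz, 20.98 kHz}.

0.48 kHz, 4.34 kHz, 20.14 kHz, 20.98 kHz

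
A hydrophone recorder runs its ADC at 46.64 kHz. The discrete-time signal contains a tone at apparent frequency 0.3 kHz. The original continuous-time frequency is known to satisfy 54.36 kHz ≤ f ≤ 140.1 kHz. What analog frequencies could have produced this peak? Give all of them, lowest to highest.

Frequencies that alias to 0.3 kHz are k·fs ± 0.3 kHz for integer k ≥ 0.
k=0: 0.3 kHz.
k=1: 46.34 kHz, 46.94 kHz.
k=2: 92.98 kHz, 93.58 kHz.
k=3: 139.62 kHz, 140.22 kHz.
k=4: 186.26 kHz, 186.86 kHz.
Within [54.36 kHz, 140.1 kHz]: 92.98 kHz, 93.58 kHz, 139.62 kHz.

92.98 kHz, 93.58 kHz, 139.62 kHz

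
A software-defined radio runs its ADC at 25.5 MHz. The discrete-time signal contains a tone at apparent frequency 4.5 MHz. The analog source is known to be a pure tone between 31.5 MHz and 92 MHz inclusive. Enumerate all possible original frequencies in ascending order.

46.5 MHz, 55.5 MHz, 72 MHz, 81 MHz

Frequencies that alias to 4.5 MHz are k·fs ± 4.5 MHz for integer k ≥ 0.
k=0: 4.5 MHz.
k=1: 21 MHz, 30 MHz.
k=2: 46.5 MHz, 55.5 MHz.
k=3: 72 MHz, 81 MHz.
k=4: 97.5 MHz, 106.5 MHz.
Within [31.5 MHz, 92 MHz]: 46.5 MHz, 55.5 MHz, 72 MHz, 81 MHz.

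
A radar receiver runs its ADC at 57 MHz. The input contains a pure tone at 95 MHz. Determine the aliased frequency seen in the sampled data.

95 MHz mod fs = 38 MHz.
38 MHz > fs/2 = 28.5 MHz, folds to fs − 38 MHz = 19 MHz.

19 MHz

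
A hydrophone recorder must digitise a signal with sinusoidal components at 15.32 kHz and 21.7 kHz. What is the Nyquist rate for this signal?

Highest-frequency component: 21.7 kHz.
Nyquist rate = 2 × 21.7 kHz = 43.4 kHz.

43.4 kHz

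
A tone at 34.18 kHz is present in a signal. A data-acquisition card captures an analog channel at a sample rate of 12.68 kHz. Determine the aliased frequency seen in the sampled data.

3.86 kHz

34.18 kHz mod fs = 8.82 kHz.
8.82 kHz > fs/2 = 6.34 kHz, folds to fs − 8.82 kHz = 3.86 kHz.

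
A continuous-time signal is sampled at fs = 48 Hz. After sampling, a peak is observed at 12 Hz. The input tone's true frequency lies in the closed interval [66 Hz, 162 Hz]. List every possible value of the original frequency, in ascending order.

84 Hz, 108 Hz, 132 Hz, 156 Hz

Frequencies that alias to 12 Hz are k·fs ± 12 Hz for integer k ≥ 0.
k=0: 12 Hz.
k=1: 36 Hz, 60 Hz.
k=2: 84 Hz, 108 Hz.
k=3: 132 Hz, 156 Hz.
k=4: 180 Hz, 204 Hz.
Within [66 Hz, 162 Hz]: 84 Hz, 108 Hz, 132 Hz, 156 Hz.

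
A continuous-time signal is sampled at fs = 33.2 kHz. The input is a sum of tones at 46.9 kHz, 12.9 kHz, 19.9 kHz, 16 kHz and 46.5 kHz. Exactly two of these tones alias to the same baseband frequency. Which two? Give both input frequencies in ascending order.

19.9 kHz, 46.5 kHz

fs/2 = 16.6 kHz.
46.9 kHz mod fs = 13.7 kHz.
13.7 kHz ≤ fs/2 = 16.6 kHz, appears at 13.7 kHz.
12.9 kHz ≤ fs/2 = 16.6 kHz, passes unchanged.
19.9 kHz > fs/2 = 16.6 kHz, folds to fs − 19.9 kHz = 13.3 kHz.
16 kHz ≤ fs/2 = 16.6 kHz, passes unchanged.
46.5 kHz mod fs = 13.3 kHz.
13.3 kHz ≤ fs/2 = 16.6 kHz, appears at 13.3 kHz.
19.9 kHz and 46.5 kHz both map to 13.3 kHz.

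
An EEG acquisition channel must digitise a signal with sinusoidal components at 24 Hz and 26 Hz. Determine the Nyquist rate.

Highest-frequency component: 26 Hz.
Nyquist rate = 2 × 26 Hz = 52 Hz.

52 Hz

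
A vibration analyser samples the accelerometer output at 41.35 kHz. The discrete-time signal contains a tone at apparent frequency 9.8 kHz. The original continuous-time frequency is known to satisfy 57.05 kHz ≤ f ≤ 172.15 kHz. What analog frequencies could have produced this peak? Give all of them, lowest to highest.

72.9 kHz, 92.5 kHz, 114.25 kHz, 133.85 kHz, 155.6 kHz

Frequencies that alias to 9.8 kHz are k·fs ± 9.8 kHz for integer k ≥ 0.
k=0: 9.8 kHz.
k=1: 31.55 kHz, 51.15 kHz.
k=2: 72.9 kHz, 92.5 kHz.
k=3: 114.25 kHz, 133.85 kHz.
k=4: 155.6 kHz, 175.2 kHz.
k=5: 196.95 kHz, 216.55 kHz.
Within [57.05 kHz, 172.15 kHz]: 72.9 kHz, 92.5 kHz, 114.25 kHz, 133.85 kHz, 155.6 kHz.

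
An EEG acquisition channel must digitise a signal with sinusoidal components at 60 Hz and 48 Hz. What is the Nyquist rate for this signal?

Highest-frequency component: 60 Hz.
Nyquist rate = 2 × 60 Hz = 120 Hz.

120 Hz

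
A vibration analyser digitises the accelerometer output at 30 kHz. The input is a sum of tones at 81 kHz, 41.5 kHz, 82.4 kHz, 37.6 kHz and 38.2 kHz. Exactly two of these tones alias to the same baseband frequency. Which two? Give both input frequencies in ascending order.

fs/2 = 15 kHz.
81 kHz mod fs = 21 kHz.
21 kHz > fs/2 = 15 kHz, folds to fs − 21 kHz = 9 kHz.
41.5 kHz mod fs = 11.5 kHz.
11.5 kHz ≤ fs/2 = 15 kHz, appears at 11.5 kHz.
82.4 kHz mod fs = 22.4 kHz.
22.4 kHz > fs/2 = 15 kHz, folds to fs − 22.4 kHz = 7.6 kHz.
37.6 kHz mod fs = 7.6 kHz.
7.6 kHz ≤ fs/2 = 15 kHz, appears at 7.6 kHz.
38.2 kHz mod fs = 8.2 kHz.
8.2 kHz ≤ fs/2 = 15 kHz, appears at 8.2 kHz.
37.6 kHz and 82.4 kHz both map to 7.6 kHz.

37.6 kHz, 82.4 kHz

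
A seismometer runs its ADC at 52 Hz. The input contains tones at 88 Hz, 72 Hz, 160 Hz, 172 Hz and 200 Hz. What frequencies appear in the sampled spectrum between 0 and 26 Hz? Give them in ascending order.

fs/2 = 26 Hz.
88 Hz mod fs = 36 Hz.
36 Hz > fs/2 = 26 Hz, folds to fs − 36 Hz = 16 Hz.
72 Hz mod fs = 20 Hz.
20 Hz ≤ fs/2 = 26 Hz, appears at 20 Hz.
160 Hz mod fs = 4 Hz.
4 Hz ≤ fs/2 = 26 Hz, appears at 4 Hz.
172 Hz mod fs = 16 Hz.
16 Hz ≤ fs/2 = 26 Hz, appears at 16 Hz.
200 Hz mod fs = 44 Hz.
44 Hz > fs/2 = 26 Hz, folds to fs − 44 Hz = 8 Hz.
Distinct values: {4 Hz, 8 Hz, 16 Hz, 20 Hz}.

4 Hz, 8 Hz, 16 Hz, 20 Hz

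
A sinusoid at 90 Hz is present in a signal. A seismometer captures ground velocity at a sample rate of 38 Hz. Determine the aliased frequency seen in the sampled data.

90 Hz mod fs = 14 Hz.
14 Hz ≤ fs/2 = 19 Hz, appears at 14 Hz.

14 Hz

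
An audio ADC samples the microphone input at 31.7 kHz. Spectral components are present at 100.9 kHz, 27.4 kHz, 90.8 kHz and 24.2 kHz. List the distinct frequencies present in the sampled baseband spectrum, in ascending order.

4.3 kHz, 5.8 kHz, 7.5 kHz

fs/2 = 15.85 kHz.
100.9 kHz mod fs = 5.8 kHz.
5.8 kHz ≤ fs/2 = 15.85 kHz, appears at 5.8 kHz.
27.4 kHz > fs/2 = 15.85 kHz, folds to fs − 27.4 kHz = 4.3 kHz.
90.8 kHz mod fs = 27.4 kHz.
27.4 kHz > fs/2 = 15.85 kHz, folds to fs − 27.4 kHz = 4.3 kHz.
24.2 kHz > fs/2 = 15.85 kHz, folds to fs − 24.2 kHz = 7.5 kHz.
Distinct values: {4.3 kHz, 5.8 kHz, 7.5 kHz}.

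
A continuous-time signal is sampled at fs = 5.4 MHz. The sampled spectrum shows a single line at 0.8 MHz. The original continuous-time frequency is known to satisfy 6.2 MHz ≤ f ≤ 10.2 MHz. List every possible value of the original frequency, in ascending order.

6.2 MHz, 10 MHz

Frequencies that alias to 0.8 MHz are k·fs ± 0.8 MHz for integer k ≥ 0.
k=0: 0.8 MHz.
k=1: 4.6 MHz, 6.2 MHz.
k=2: 10 MHz, 11.6 MHz.
k=3: 15.4 MHz, 17 MHz.
Within [6.2 MHz, 10.2 MHz]: 6.2 MHz, 10 MHz.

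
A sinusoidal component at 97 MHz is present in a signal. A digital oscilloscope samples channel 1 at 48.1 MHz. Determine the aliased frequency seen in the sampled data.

0.8 MHz

97 MHz mod fs = 0.8 MHz.
0.8 MHz ≤ fs/2 = 24.05 MHz, appears at 0.8 MHz.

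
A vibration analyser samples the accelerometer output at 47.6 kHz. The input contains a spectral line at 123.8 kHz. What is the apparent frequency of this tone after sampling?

19 kHz

123.8 kHz mod fs = 28.6 kHz.
28.6 kHz > fs/2 = 23.8 kHz, folds to fs − 28.6 kHz = 19 kHz.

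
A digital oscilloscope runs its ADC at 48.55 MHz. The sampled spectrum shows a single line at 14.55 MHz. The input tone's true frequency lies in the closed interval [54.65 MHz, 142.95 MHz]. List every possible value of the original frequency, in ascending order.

63.1 MHz, 82.55 MHz, 111.65 MHz, 131.1 MHz

Frequencies that alias to 14.55 MHz are k·fs ± 14.55 MHz for integer k ≥ 0.
k=0: 14.55 MHz.
k=1: 34 MHz, 63.1 MHz.
k=2: 82.55 MHz, 111.65 MHz.
k=3: 131.1 MHz, 160.2 MHz.
k=4: 179.65 MHz, 208.75 MHz.
Within [54.65 MHz, 142.95 MHz]: 63.1 MHz, 82.55 MHz, 111.65 MHz, 131.1 MHz.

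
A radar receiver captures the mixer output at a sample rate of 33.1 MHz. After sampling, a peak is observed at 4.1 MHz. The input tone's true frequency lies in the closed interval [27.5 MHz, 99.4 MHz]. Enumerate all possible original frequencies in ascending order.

Frequencies that alias to 4.1 MHz are k·fs ± 4.1 MHz for integer k ≥ 0.
k=0: 4.1 MHz.
k=1: 29 MHz, 37.2 MHz.
k=2: 62.1 MHz, 70.3 MHz.
k=3: 95.2 MHz, 103.4 MHz.
k=4: 128.3 MHz, 136.5 MHz.
Within [27.5 MHz, 99.4 MHz]: 29 MHz, 37.2 MHz, 62.1 MHz, 70.3 MHz, 95.2 MHz.

29 MHz, 37.2 MHz, 62.1 MHz, 70.3 MHz, 95.2 MHz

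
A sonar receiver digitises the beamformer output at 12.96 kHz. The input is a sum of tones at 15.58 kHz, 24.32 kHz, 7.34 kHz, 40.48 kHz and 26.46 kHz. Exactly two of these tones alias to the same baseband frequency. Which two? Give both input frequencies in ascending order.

fs/2 = 6.48 kHz.
15.58 kHz mod fs = 2.62 kHz.
2.62 kHz ≤ fs/2 = 6.48 kHz, appears at 2.62 kHz.
24.32 kHz mod fs = 11.36 kHz.
11.36 kHz > fs/2 = 6.48 kHz, folds to fs − 11.36 kHz = 1.6 kHz.
7.34 kHz > fs/2 = 6.48 kHz, folds to fs − 7.34 kHz = 5.62 kHz.
40.48 kHz mod fs = 1.6 kHz.
1.6 kHz ≤ fs/2 = 6.48 kHz, appears at 1.6 kHz.
26.46 kHz mod fs = 0.54 kHz.
0.54 kHz ≤ fs/2 = 6.48 kHz, appears at 0.54 kHz.
24.32 kHz and 40.48 kHz both map to 1.6 kHz.

24.32 kHz, 40.48 kHz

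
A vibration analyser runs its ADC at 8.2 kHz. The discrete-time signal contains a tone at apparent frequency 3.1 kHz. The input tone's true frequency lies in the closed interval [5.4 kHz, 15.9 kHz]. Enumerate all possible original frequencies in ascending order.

11.3 kHz, 13.3 kHz

Frequencies that alias to 3.1 kHz are k·fs ± 3.1 kHz for integer k ≥ 0.
k=0: 3.1 kHz.
k=1: 5.1 kHz, 11.3 kHz.
k=2: 13.3 kHz, 19.5 kHz.
k=3: 21.5 kHz, 27.7 kHz.
Within [5.4 kHz, 15.9 kHz]: 11.3 kHz, 13.3 kHz.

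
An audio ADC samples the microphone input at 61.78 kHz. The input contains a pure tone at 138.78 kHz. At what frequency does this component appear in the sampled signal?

15.22 kHz

138.78 kHz mod fs = 15.22 kHz.
15.22 kHz ≤ fs/2 = 30.89 kHz, appears at 15.22 kHz.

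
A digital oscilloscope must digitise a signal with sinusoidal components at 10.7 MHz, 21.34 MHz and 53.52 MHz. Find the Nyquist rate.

107.04 MHz

Highest-frequency component: 53.52 MHz.
Nyquist rate = 2 × 53.52 MHz = 107.04 MHz.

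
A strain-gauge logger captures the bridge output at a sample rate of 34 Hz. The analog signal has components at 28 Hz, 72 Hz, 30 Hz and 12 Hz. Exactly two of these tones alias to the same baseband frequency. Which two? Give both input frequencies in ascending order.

30 Hz, 72 Hz

fs/2 = 17 Hz.
28 Hz > fs/2 = 17 Hz, folds to fs − 28 Hz = 6 Hz.
72 Hz mod fs = 4 Hz.
4 Hz ≤ fs/2 = 17 Hz, appears at 4 Hz.
30 Hz > fs/2 = 17 Hz, folds to fs − 30 Hz = 4 Hz.
12 Hz ≤ fs/2 = 17 Hz, passes unchanged.
30 Hz and 72 Hz both map to 4 Hz.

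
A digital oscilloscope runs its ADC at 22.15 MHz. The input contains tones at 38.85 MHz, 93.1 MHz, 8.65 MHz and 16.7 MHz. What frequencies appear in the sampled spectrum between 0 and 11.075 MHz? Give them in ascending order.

fs/2 = 11.075 MHz.
38.85 MHz mod fs = 16.7 MHz.
16.7 MHz > fs/2 = 11.075 MHz, folds to fs − 16.7 MHz = 5.45 MHz.
93.1 MHz mod fs = 4.5 MHz.
4.5 MHz ≤ fs/2 = 11.075 MHz, appears at 4.5 MHz.
8.65 MHz ≤ fs/2 = 11.075 MHz, passes unchanged.
16.7 MHz > fs/2 = 11.075 MHz, folds to fs − 16.7 MHz = 5.45 MHz.
Distinct values: {4.5 MHz, 5.45 MHz, 8.65 MHz}.

4.5 MHz, 5.45 MHz, 8.65 MHz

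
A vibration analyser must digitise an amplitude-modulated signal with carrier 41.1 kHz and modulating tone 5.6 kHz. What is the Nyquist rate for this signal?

AM sidebands sit at fc ± fm = 35.5 kHz and 46.7 kHz.
Highest-frequency component: 46.7 kHz.
Nyquist rate = 2 × 46.7 kHz = 93.4 kHz.

93.4 kHz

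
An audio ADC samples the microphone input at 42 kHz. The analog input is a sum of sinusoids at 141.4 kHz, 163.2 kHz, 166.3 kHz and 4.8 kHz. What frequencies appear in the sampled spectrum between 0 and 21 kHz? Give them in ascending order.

fs/2 = 21 kHz.
141.4 kHz mod fs = 15.4 kHz.
15.4 kHz ≤ fs/2 = 21 kHz, appears at 15.4 kHz.
163.2 kHz mod fs = 37.2 kHz.
37.2 kHz > fs/2 = 21 kHz, folds to fs − 37.2 kHz = 4.8 kHz.
166.3 kHz mod fs = 40.3 kHz.
40.3 kHz > fs/2 = 21 kHz, folds to fs − 40.3 kHz = 1.7 kHz.
4.8 kHz ≤ fs/2 = 21 kHz, passes unchanged.
Distinct values: {1.7 kHz, 4.8 kHz, 15.4 kHz}.

1.7 kHz, 4.8 kHz, 15.4 kHz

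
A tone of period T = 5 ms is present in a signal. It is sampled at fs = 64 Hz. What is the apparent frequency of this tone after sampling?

T = 5 ms → f = 1/T = 200 Hz.
200 Hz mod fs = 8 Hz.
8 Hz ≤ fs/2 = 32 Hz, appears at 8 Hz.

8 Hz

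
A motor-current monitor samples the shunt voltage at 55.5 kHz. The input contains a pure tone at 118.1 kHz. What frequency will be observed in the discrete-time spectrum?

7.1 kHz

118.1 kHz mod fs = 7.1 kHz.
7.1 kHz ≤ fs/2 = 27.75 kHz, appears at 7.1 kHz.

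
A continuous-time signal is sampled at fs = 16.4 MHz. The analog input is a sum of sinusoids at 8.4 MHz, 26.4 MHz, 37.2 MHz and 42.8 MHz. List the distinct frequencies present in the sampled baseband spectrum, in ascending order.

fs/2 = 8.2 MHz.
8.4 MHz > fs/2 = 8.2 MHz, folds to fs − 8.4 MHz = 8 MHz.
26.4 MHz mod fs = 10 MHz.
10 MHz > fs/2 = 8.2 MHz, folds to fs − 10 MHz = 6.4 MHz.
37.2 MHz mod fs = 4.4 MHz.
4.4 MHz ≤ fs/2 = 8.2 MHz, appears at 4.4 MHz.
42.8 MHz mod fs = 10 MHz.
10 MHz > fs/2 = 8.2 MHz, folds to fs − 10 MHz = 6.4 MHz.
Distinct values: {4.4 MHz, 6.4 MHz, 8 MHz}.

4.4 MHz, 6.4 MHz, 8 MHz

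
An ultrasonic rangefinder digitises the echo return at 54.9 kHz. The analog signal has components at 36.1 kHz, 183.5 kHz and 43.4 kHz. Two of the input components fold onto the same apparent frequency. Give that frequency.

fs/2 = 27.45 kHz.
36.1 kHz > fs/2 = 27.45 kHz, folds to fs − 36.1 kHz = 18.8 kHz.
183.5 kHz mod fs = 18.8 kHz.
18.8 kHz ≤ fs/2 = 27.45 kHz, appears at 18.8 kHz.
43.4 kHz > fs/2 = 27.45 kHz, folds to fs − 43.4 kHz = 11.5 kHz.
36.1 kHz and 183.5 kHz both map to 18.8 kHz.

18.8 kHz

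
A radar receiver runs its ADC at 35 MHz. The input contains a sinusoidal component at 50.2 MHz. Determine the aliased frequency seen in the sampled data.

50.2 MHz mod fs = 15.2 MHz.
15.2 MHz ≤ fs/2 = 17.5 MHz, appears at 15.2 MHz.

15.2 MHz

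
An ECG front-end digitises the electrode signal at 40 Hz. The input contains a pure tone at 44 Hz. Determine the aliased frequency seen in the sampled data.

44 Hz mod fs = 4 Hz.
4 Hz ≤ fs/2 = 20 Hz, appears at 4 Hz.

4 Hz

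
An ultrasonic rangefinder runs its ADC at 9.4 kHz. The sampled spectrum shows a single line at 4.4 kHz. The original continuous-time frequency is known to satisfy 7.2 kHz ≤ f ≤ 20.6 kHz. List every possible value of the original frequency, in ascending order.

Frequencies that alias to 4.4 kHz are k·fs ± 4.4 kHz for integer k ≥ 0.
k=0: 4.4 kHz.
k=1: 5 kHz, 13.8 kHz.
k=2: 14.4 kHz, 23.2 kHz.
k=3: 23.8 kHz, 32.6 kHz.
Within [7.2 kHz, 20.6 kHz]: 13.8 kHz, 14.4 kHz.

13.8 kHz, 14.4 kHz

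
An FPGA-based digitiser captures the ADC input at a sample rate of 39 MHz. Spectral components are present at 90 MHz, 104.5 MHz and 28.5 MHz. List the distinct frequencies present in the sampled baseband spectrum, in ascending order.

10.5 MHz, 12 MHz, 12.5 MHz

fs/2 = 19.5 MHz.
90 MHz mod fs = 12 MHz.
12 MHz ≤ fs/2 = 19.5 MHz, appears at 12 MHz.
104.5 MHz mod fs = 26.5 MHz.
26.5 MHz > fs/2 = 19.5 MHz, folds to fs − 26.5 MHz = 12.5 MHz.
28.5 MHz > fs/2 = 19.5 MHz, folds to fs − 28.5 MHz = 10.5 MHz.
Distinct values: {10.5 MHz, 12 MHz, 12.5 MHz}.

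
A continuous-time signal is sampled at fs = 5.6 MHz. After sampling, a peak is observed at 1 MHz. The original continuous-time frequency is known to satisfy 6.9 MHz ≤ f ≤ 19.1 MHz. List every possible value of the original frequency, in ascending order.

Frequencies that alias to 1 MHz are k·fs ± 1 MHz for integer k ≥ 0.
k=0: 1 MHz.
k=1: 4.6 MHz, 6.6 MHz.
k=2: 10.2 MHz, 12.2 MHz.
k=3: 15.8 MHz, 17.8 MHz.
k=4: 21.4 MHz, 23.4 MHz.
Within [6.9 MHz, 19.1 MHz]: 10.2 MHz, 12.2 MHz, 15.8 MHz, 17.8 MHz.

10.2 MHz, 12.2 MHz, 15.8 MHz, 17.8 MHz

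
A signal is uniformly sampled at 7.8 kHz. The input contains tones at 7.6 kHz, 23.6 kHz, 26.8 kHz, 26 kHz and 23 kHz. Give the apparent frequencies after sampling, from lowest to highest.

fs/2 = 3.9 kHz.
7.6 kHz > fs/2 = 3.9 kHz, folds to fs − 7.6 kHz = 0.2 kHz.
23.6 kHz mod fs = 0.2 kHz.
0.2 kHz ≤ fs/2 = 3.9 kHz, appears at 0.2 kHz.
26.8 kHz mod fs = 3.4 kHz.
3.4 kHz ≤ fs/2 = 3.9 kHz, appears at 3.4 kHz.
26 kHz mod fs = 2.6 kHz.
2.6 kHz ≤ fs/2 = 3.9 kHz, appears at 2.6 kHz.
23 kHz mod fs = 7.4 kHz.
7.4 kHz > fs/2 = 3.9 kHz, folds to fs − 7.4 kHz = 0.4 kHz.
Distinct values: {0.2 kHz, 0.4 kHz, 2.6 kHz, 3.4 kHz}.

0.2 kHz, 0.4 kHz, 2.6 kHz, 3.4 kHz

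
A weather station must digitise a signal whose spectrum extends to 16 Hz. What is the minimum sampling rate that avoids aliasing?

32 Hz

Nyquist rate = 2 × 16 Hz = 32 Hz.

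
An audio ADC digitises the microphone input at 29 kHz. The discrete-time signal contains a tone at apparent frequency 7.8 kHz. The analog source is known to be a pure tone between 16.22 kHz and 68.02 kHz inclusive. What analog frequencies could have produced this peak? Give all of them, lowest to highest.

Frequencies that alias to 7.8 kHz are k·fs ± 7.8 kHz for integer k ≥ 0.
k=0: 7.8 kHz.
k=1: 21.2 kHz, 36.8 kHz.
k=2: 50.2 kHz, 65.8 kHz.
k=3: 79.2 kHz, 94.8 kHz.
Within [16.22 kHz, 68.02 kHz]: 21.2 kHz, 36.8 kHz, 50.2 kHz, 65.8 kHz.

21.2 kHz, 36.8 kHz, 50.2 kHz, 65.8 kHz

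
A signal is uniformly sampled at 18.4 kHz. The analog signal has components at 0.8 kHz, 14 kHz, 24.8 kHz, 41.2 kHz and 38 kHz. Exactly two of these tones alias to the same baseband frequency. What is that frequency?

4.4 kHz

fs/2 = 9.2 kHz.
0.8 kHz ≤ fs/2 = 9.2 kHz, passes unchanged.
14 kHz > fs/2 = 9.2 kHz, folds to fs − 14 kHz = 4.4 kHz.
24.8 kHz mod fs = 6.4 kHz.
6.4 kHz ≤ fs/2 = 9.2 kHz, appears at 6.4 kHz.
41.2 kHz mod fs = 4.4 kHz.
4.4 kHz ≤ fs/2 = 9.2 kHz, appears at 4.4 kHz.
38 kHz mod fs = 1.2 kHz.
1.2 kHz ≤ fs/2 = 9.2 kHz, appears at 1.2 kHz.
14 kHz and 41.2 kHz both map to 4.4 kHz.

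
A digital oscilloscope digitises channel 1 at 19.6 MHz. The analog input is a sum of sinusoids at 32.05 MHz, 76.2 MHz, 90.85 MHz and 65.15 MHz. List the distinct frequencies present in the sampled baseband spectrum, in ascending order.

2.2 MHz, 6.35 MHz, 7.15 MHz

fs/2 = 9.8 MHz.
32.05 MHz mod fs = 12.45 MHz.
12.45 MHz > fs/2 = 9.8 MHz, folds to fs − 12.45 MHz = 7.15 MHz.
76.2 MHz mod fs = 17.4 MHz.
17.4 MHz > fs/2 = 9.8 MHz, folds to fs − 17.4 MHz = 2.2 MHz.
90.85 MHz mod fs = 12.45 MHz.
12.45 MHz > fs/2 = 9.8 MHz, folds to fs − 12.45 MHz = 7.15 MHz.
65.15 MHz mod fs = 6.35 MHz.
6.35 MHz ≤ fs/2 = 9.8 MHz, appears at 6.35 MHz.
Distinct values: {2.2 MHz, 6.35 MHz, 7.15 MHz}.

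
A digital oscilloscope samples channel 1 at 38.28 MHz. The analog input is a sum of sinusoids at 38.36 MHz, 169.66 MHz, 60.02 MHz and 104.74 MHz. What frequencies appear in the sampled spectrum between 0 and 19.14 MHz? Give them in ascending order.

0.08 MHz, 10.1 MHz, 16.54 MHz

fs/2 = 19.14 MHz.
38.36 MHz mod fs = 0.08 MHz.
0.08 MHz ≤ fs/2 = 19.14 MHz, appears at 0.08 MHz.
169.66 MHz mod fs = 16.54 MHz.
16.54 MHz ≤ fs/2 = 19.14 MHz, appears at 16.54 MHz.
60.02 MHz mod fs = 21.74 MHz.
21.74 MHz > fs/2 = 19.14 MHz, folds to fs − 21.74 MHz = 16.54 MHz.
104.74 MHz mod fs = 28.18 MHz.
28.18 MHz > fs/2 = 19.14 MHz, folds to fs − 28.18 MHz = 10.1 MHz.
Distinct values: {0.08 MHz, 10.1 MHz, 16.54 MHz}.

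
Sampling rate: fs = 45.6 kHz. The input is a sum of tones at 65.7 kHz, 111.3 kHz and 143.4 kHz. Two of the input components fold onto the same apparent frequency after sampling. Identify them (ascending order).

65.7 kHz, 111.3 kHz

fs/2 = 22.8 kHz.
65.7 kHz mod fs = 20.1 kHz.
20.1 kHz ≤ fs/2 = 22.8 kHz, appears at 20.1 kHz.
111.3 kHz mod fs = 20.1 kHz.
20.1 kHz ≤ fs/2 = 22.8 kHz, appears at 20.1 kHz.
143.4 kHz mod fs = 6.6 kHz.
6.6 kHz ≤ fs/2 = 22.8 kHz, appears at 6.6 kHz.
65.7 kHz and 111.3 kHz both map to 20.1 kHz.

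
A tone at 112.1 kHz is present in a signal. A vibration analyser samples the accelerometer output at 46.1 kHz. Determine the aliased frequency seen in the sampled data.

112.1 kHz mod fs = 19.9 kHz.
19.9 kHz ≤ fs/2 = 23.05 kHz, appears at 19.9 kHz.

19.9 kHz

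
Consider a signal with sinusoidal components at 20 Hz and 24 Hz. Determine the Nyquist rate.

48 Hz

Highest-frequency component: 24 Hz.
Nyquist rate = 2 × 24 Hz = 48 Hz.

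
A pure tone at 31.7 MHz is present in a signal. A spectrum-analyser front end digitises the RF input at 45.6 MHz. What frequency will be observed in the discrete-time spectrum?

31.7 MHz > fs/2 = 22.8 MHz, folds to fs − 31.7 MHz = 13.9 MHz.

13.9 MHz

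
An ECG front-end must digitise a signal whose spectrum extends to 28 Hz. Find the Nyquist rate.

56 Hz

Nyquist rate = 2 × 28 Hz = 56 Hz.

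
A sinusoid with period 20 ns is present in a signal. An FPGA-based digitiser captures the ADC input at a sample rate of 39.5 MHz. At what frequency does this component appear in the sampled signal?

T = 20 ns → f = 1/T = 50 MHz.
50 MHz mod fs = 10.5 MHz.
10.5 MHz ≤ fs/2 = 19.75 MHz, appears at 10.5 MHz.

10.5 MHz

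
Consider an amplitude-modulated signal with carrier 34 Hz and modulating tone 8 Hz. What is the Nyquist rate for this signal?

84 Hz

AM sidebands sit at fc ± fm = 26 Hz and 42 Hz.
Highest-frequency component: 42 Hz.
Nyquist rate = 2 × 42 Hz = 84 Hz.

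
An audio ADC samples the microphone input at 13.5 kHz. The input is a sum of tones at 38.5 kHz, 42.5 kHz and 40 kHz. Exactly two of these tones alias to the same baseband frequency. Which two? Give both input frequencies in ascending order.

38.5 kHz, 42.5 kHz

fs/2 = 6.75 kHz.
38.5 kHz mod fs = 11.5 kHz.
11.5 kHz > fs/2 = 6.75 kHz, folds to fs − 11.5 kHz = 2 kHz.
42.5 kHz mod fs = 2 kHz.
2 kHz ≤ fs/2 = 6.75 kHz, appears at 2 kHz.
40 kHz mod fs = 13 kHz.
13 kHz > fs/2 = 6.75 kHz, folds to fs − 13 kHz = 0.5 kHz.
38.5 kHz and 42.5 kHz both map to 2 kHz.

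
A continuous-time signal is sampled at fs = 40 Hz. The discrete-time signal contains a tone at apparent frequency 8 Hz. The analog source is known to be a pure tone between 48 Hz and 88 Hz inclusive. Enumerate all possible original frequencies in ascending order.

Frequencies that alias to 8 Hz are k·fs ± 8 Hz for integer k ≥ 0.
k=0: 8 Hz.
k=1: 32 Hz, 48 Hz.
k=2: 72 Hz, 88 Hz.
k=3: 112 Hz, 128 Hz.
Within [48 Hz, 88 Hz]: 48 Hz, 72 Hz, 88 Hz.

48 Hz, 72 Hz, 88 Hz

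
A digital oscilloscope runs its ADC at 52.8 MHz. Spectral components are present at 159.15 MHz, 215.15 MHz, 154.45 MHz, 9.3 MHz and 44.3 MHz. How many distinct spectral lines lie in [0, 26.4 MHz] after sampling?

fs/2 = 26.4 MHz.
159.15 MHz mod fs = 0.75 MHz.
0.75 MHz ≤ fs/2 = 26.4 MHz, appears at 0.75 MHz.
215.15 MHz mod fs = 3.95 MHz.
3.95 MHz ≤ fs/2 = 26.4 MHz, appears at 3.95 MHz.
154.45 MHz mod fs = 48.85 MHz.
48.85 MHz > fs/2 = 26.4 MHz, folds to fs − 48.85 MHz = 3.95 MHz.
9.3 MHz ≤ fs/2 = 26.4 MHz, passes unchanged.
44.3 MHz > fs/2 = 26.4 MHz, folds to fs − 44.3 MHz = 8.5 MHz.
Distinct values: {0.75 MHz, 3.95 MHz, 8.5 MHz, 9.3 MHz} → 4.

4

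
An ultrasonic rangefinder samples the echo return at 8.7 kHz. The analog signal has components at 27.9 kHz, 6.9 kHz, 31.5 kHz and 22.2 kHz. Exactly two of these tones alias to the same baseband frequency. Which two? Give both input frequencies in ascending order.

fs/2 = 4.35 kHz.
27.9 kHz mod fs = 1.8 kHz.
1.8 kHz ≤ fs/2 = 4.35 kHz, appears at 1.8 kHz.
6.9 kHz > fs/2 = 4.35 kHz, folds to fs − 6.9 kHz = 1.8 kHz.
31.5 kHz mod fs = 5.4 kHz.
5.4 kHz > fs/2 = 4.35 kHz, folds to fs − 5.4 kHz = 3.3 kHz.
22.2 kHz mod fs = 4.8 kHz.
4.8 kHz > fs/2 = 4.35 kHz, folds to fs − 4.8 kHz = 3.9 kHz.
6.9 kHz and 27.9 kHz both map to 1.8 kHz.

6.9 kHz, 27.9 kHz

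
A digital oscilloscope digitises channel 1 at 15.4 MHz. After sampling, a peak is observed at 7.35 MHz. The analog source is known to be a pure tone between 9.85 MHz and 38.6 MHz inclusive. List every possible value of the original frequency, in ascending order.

Frequencies that alias to 7.35 MHz are k·fs ± 7.35 MHz for integer k ≥ 0.
k=0: 7.35 MHz.
k=1: 8.05 MHz, 22.75 MHz.
k=2: 23.45 MHz, 38.15 MHz.
k=3: 38.85 MHz, 53.55 MHz.
Within [9.85 MHz, 38.6 MHz]: 22.75 MHz, 23.45 MHz, 38.15 MHz.

22.75 MHz, 23.45 MHz, 38.15 MHz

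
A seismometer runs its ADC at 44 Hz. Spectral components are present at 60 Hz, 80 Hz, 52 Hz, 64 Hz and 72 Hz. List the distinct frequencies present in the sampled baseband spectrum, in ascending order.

8 Hz, 16 Hz, 20 Hz

fs/2 = 22 Hz.
60 Hz mod fs = 16 Hz.
16 Hz ≤ fs/2 = 22 Hz, appears at 16 Hz.
80 Hz mod fs = 36 Hz.
36 Hz > fs/2 = 22 Hz, folds to fs − 36 Hz = 8 Hz.
52 Hz mod fs = 8 Hz.
8 Hz ≤ fs/2 = 22 Hz, appears at 8 Hz.
64 Hz mod fs = 20 Hz.
20 Hz ≤ fs/2 = 22 Hz, appears at 20 Hz.
72 Hz mod fs = 28 Hz.
28 Hz > fs/2 = 22 Hz, folds to fs − 28 Hz = 16 Hz.
Distinct values: {8 Hz, 16 Hz, 20 Hz}.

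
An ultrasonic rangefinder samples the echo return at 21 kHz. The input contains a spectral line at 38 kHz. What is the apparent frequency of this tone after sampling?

38 kHz mod fs = 17 kHz.
17 kHz > fs/2 = 10.5 kHz, folds to fs − 17 kHz = 4 kHz.

4 kHz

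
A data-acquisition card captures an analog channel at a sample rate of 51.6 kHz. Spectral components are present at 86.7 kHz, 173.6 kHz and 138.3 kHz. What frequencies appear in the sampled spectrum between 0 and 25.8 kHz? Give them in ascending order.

16.5 kHz, 18.8 kHz

fs/2 = 25.8 kHz.
86.7 kHz mod fs = 35.1 kHz.
35.1 kHz > fs/2 = 25.8 kHz, folds to fs − 35.1 kHz = 16.5 kHz.
173.6 kHz mod fs = 18.8 kHz.
18.8 kHz ≤ fs/2 = 25.8 kHz, appears at 18.8 kHz.
138.3 kHz mod fs = 35.1 kHz.
35.1 kHz > fs/2 = 25.8 kHz, folds to fs − 35.1 kHz = 16.5 kHz.
Distinct values: {16.5 kHz, 18.8 kHz}.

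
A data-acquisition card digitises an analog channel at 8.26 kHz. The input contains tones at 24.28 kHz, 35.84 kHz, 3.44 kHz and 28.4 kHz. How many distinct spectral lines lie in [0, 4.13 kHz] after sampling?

4

fs/2 = 4.13 kHz.
24.28 kHz mod fs = 7.76 kHz.
7.76 kHz > fs/2 = 4.13 kHz, folds to fs − 7.76 kHz = 0.5 kHz.
35.84 kHz mod fs = 2.8 kHz.
2.8 kHz ≤ fs/2 = 4.13 kHz, appears at 2.8 kHz.
3.44 kHz ≤ fs/2 = 4.13 kHz, passes unchanged.
28.4 kHz mod fs = 3.62 kHz.
3.62 kHz ≤ fs/2 = 4.13 kHz, appears at 3.62 kHz.
Distinct values: {0.5 kHz, 2.8 kHz, 3.44 kHz, 3.62 kHz} → 4.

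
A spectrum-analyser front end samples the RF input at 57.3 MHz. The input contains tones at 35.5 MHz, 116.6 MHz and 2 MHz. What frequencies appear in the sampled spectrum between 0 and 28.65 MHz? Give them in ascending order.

fs/2 = 28.65 MHz.
35.5 MHz > fs/2 = 28.65 MHz, folds to fs − 35.5 MHz = 21.8 MHz.
116.6 MHz mod fs = 2 MHz.
2 MHz ≤ fs/2 = 28.65 MHz, appears at 2 MHz.
2 MHz ≤ fs/2 = 28.65 MHz, passes unchanged.
Distinct values: {2 MHz, 21.8 MHz}.

2 MHz, 21.8 MHz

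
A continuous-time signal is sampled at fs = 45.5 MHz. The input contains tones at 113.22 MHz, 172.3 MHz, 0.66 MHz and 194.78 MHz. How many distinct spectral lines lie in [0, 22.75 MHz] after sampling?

fs/2 = 22.75 MHz.
113.22 MHz mod fs = 22.22 MHz.
22.22 MHz ≤ fs/2 = 22.75 MHz, appears at 22.22 MHz.
172.3 MHz mod fs = 35.8 MHz.
35.8 MHz > fs/2 = 22.75 MHz, folds to fs − 35.8 MHz = 9.7 MHz.
0.66 MHz ≤ fs/2 = 22.75 MHz, passes unchanged.
194.78 MHz mod fs = 12.78 MHz.
12.78 MHz ≤ fs/2 = 22.75 MHz, appears at 12.78 MHz.
Distinct values: {0.66 MHz, 9.7 MHz, 12.78 MHz, 22.22 MHz} → 4.

4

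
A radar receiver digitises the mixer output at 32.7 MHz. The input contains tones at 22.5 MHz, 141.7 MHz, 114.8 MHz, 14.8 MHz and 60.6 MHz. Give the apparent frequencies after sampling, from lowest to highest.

4.8 MHz, 10.2 MHz, 10.9 MHz, 14.8 MHz, 16 MHz

fs/2 = 16.35 MHz.
22.5 MHz > fs/2 = 16.35 MHz, folds to fs − 22.5 MHz = 10.2 MHz.
141.7 MHz mod fs = 10.9 MHz.
10.9 MHz ≤ fs/2 = 16.35 MHz, appears at 10.9 MHz.
114.8 MHz mod fs = 16.7 MHz.
16.7 MHz > fs/2 = 16.35 MHz, folds to fs − 16.7 MHz = 16 MHz.
14.8 MHz ≤ fs/2 = 16.35 MHz, passes unchanged.
60.6 MHz mod fs = 27.9 MHz.
27.9 MHz > fs/2 = 16.35 MHz, folds to fs − 27.9 MHz = 4.8 MHz.
Distinct values: {4.8 MHz, 10.2 MHz, 10.9 MHz, 14.8 MHz, 16 MHz}.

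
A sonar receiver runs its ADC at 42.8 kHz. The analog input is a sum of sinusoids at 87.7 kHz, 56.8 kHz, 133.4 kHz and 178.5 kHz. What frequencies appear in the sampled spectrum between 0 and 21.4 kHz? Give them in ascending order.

fs/2 = 21.4 kHz.
87.7 kHz mod fs = 2.1 kHz.
2.1 kHz ≤ fs/2 = 21.4 kHz, appears at 2.1 kHz.
56.8 kHz mod fs = 14 kHz.
14 kHz ≤ fs/2 = 21.4 kHz, appears at 14 kHz.
133.4 kHz mod fs = 5 kHz.
5 kHz ≤ fs/2 = 21.4 kHz, appears at 5 kHz.
178.5 kHz mod fs = 7.3 kHz.
7.3 kHz ≤ fs/2 = 21.4 kHz, appears at 7.3 kHz.
Distinct values: {2.1 kHz, 5 kHz, 7.3 kHz, 14 kHz}.

2.1 kHz, 5 kHz, 7.3 kHz, 14 kHz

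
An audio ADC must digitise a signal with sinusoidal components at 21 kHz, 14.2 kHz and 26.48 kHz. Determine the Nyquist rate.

52.96 kHz

Highest-frequency component: 26.48 kHz.
Nyquist rate = 2 × 26.48 kHz = 52.96 kHz.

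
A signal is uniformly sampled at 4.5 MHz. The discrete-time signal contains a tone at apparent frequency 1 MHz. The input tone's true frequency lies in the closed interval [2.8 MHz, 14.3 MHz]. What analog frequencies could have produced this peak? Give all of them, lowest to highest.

3.5 MHz, 5.5 MHz, 8 MHz, 10 MHz, 12.5 MHz

Frequencies that alias to 1 MHz are k·fs ± 1 MHz for integer k ≥ 0.
k=0: 1 MHz.
k=1: 3.5 MHz, 5.5 MHz.
k=2: 8 MHz, 10 MHz.
k=3: 12.5 MHz, 14.5 MHz.
k=4: 17 MHz, 19 MHz.
Within [2.8 MHz, 14.3 MHz]: 3.5 MHz, 5.5 MHz, 8 MHz, 10 MHz, 12.5 MHz.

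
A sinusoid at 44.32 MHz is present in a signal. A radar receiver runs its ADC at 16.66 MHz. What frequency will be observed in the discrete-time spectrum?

44.32 MHz mod fs = 11 MHz.
11 MHz > fs/2 = 8.33 MHz, folds to fs − 11 MHz = 5.66 MHz.

5.66 MHz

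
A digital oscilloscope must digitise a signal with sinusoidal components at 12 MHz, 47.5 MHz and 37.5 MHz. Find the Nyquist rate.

Highest-frequency component: 47.5 MHz.
Nyquist rate = 2 × 47.5 MHz = 95 MHz.

95 MHz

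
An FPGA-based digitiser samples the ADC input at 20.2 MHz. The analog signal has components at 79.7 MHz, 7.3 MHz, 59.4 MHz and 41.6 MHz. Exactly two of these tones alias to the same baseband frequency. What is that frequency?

fs/2 = 10.1 MHz.
79.7 MHz mod fs = 19.1 MHz.
19.1 MHz > fs/2 = 10.1 MHz, folds to fs − 19.1 MHz = 1.1 MHz.
7.3 MHz ≤ fs/2 = 10.1 MHz, passes unchanged.
59.4 MHz mod fs = 19 MHz.
19 MHz > fs/2 = 10.1 MHz, folds to fs − 19 MHz = 1.2 MHz.
41.6 MHz mod fs = 1.2 MHz.
1.2 MHz ≤ fs/2 = 10.1 MHz, appears at 1.2 MHz.
41.6 MHz and 59.4 MHz both map to 1.2 MHz.

1.2 MHz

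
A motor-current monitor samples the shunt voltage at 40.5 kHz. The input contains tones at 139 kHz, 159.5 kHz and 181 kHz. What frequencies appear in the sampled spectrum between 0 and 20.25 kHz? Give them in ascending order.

2.5 kHz, 17.5 kHz, 19 kHz

fs/2 = 20.25 kHz.
139 kHz mod fs = 17.5 kHz.
17.5 kHz ≤ fs/2 = 20.25 kHz, appears at 17.5 kHz.
159.5 kHz mod fs = 38 kHz.
38 kHz > fs/2 = 20.25 kHz, folds to fs − 38 kHz = 2.5 kHz.
181 kHz mod fs = 19 kHz.
19 kHz ≤ fs/2 = 20.25 kHz, appears at 19 kHz.
Distinct values: {2.5 kHz, 17.5 kHz, 19 kHz}.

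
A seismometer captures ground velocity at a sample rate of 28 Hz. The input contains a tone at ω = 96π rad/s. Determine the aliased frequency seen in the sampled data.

8 Hz

ω = 96π rad/s → f = ω/(2π) = 48 Hz.
48 Hz mod fs = 20 Hz.
20 Hz > fs/2 = 14 Hz, folds to fs − 20 Hz = 8 Hz.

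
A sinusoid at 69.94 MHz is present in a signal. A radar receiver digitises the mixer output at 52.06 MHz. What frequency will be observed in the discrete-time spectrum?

69.94 MHz mod fs = 17.88 MHz.
17.88 MHz ≤ fs/2 = 26.03 MHz, appears at 17.88 MHz.

17.88 MHz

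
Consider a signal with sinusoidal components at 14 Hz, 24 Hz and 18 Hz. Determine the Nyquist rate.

Highest-frequency component: 24 Hz.
Nyquist rate = 2 × 24 Hz = 48 Hz.

48 Hz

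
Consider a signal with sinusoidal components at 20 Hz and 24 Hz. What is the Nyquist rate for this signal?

Highest-frequency component: 24 Hz.
Nyquist rate = 2 × 24 Hz = 48 Hz.

48 Hz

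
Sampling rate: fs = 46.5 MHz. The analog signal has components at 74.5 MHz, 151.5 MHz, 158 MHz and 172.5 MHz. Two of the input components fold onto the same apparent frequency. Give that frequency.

18.5 MHz

fs/2 = 23.25 MHz.
74.5 MHz mod fs = 28 MHz.
28 MHz > fs/2 = 23.25 MHz, folds to fs − 28 MHz = 18.5 MHz.
151.5 MHz mod fs = 12 MHz.
12 MHz ≤ fs/2 = 23.25 MHz, appears at 12 MHz.
158 MHz mod fs = 18.5 MHz.
18.5 MHz ≤ fs/2 = 23.25 MHz, appears at 18.5 MHz.
172.5 MHz mod fs = 33 MHz.
33 MHz > fs/2 = 23.25 MHz, folds to fs − 33 MHz = 13.5 MHz.
74.5 MHz and 158 MHz both map to 18.5 MHz.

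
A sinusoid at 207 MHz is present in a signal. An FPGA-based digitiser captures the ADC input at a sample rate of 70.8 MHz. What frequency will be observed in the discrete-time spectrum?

207 MHz mod fs = 65.4 MHz.
65.4 MHz > fs/2 = 35.4 MHz, folds to fs − 65.4 MHz = 5.4 MHz.

5.4 MHz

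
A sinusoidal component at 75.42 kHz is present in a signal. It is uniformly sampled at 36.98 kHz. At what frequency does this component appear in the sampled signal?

75.42 kHz mod fs = 1.46 kHz.
1.46 kHz ≤ fs/2 = 18.49 kHz, appears at 1.46 kHz.

1.46 kHz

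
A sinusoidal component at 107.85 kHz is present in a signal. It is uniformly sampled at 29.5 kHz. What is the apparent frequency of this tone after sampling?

10.15 kHz

107.85 kHz mod fs = 19.35 kHz.
19.35 kHz > fs/2 = 14.75 kHz, folds to fs − 19.35 kHz = 10.15 kHz.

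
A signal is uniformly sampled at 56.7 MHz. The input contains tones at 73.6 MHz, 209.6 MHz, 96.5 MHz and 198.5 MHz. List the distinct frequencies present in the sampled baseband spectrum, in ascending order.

16.9 MHz, 17.2 MHz, 28.3 MHz

fs/2 = 28.35 MHz.
73.6 MHz mod fs = 16.9 MHz.
16.9 MHz ≤ fs/2 = 28.35 MHz, appears at 16.9 MHz.
209.6 MHz mod fs = 39.5 MHz.
39.5 MHz > fs/2 = 28.35 MHz, folds to fs − 39.5 MHz = 17.2 MHz.
96.5 MHz mod fs = 39.8 MHz.
39.8 MHz > fs/2 = 28.35 MHz, folds to fs − 39.8 MHz = 16.9 MHz.
198.5 MHz mod fs = 28.4 MHz.
28.4 MHz > fs/2 = 28.35 MHz, folds to fs − 28.4 MHz = 28.3 MHz.
Distinct values: {16.9 MHz, 17.2 MHz, 28.3 MHz}.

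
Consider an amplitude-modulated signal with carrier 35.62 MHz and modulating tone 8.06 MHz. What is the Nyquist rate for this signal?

87.36 MHz

AM sidebands sit at fc ± fm = 27.56 MHz and 43.68 MHz.
Highest-frequency component: 43.68 MHz.
Nyquist rate = 2 × 43.68 MHz = 87.36 MHz.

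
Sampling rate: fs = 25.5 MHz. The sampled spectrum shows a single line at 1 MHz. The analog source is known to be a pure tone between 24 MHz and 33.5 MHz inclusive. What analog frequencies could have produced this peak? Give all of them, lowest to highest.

Frequencies that alias to 1 MHz are k·fs ± 1 MHz for integer k ≥ 0.
k=0: 1 MHz.
k=1: 24.5 MHz, 26.5 MHz.
k=2: 50 MHz, 52 MHz.
Within [24 MHz, 33.5 MHz]: 24.5 MHz, 26.5 MHz.

24.5 MHz, 26.5 MHz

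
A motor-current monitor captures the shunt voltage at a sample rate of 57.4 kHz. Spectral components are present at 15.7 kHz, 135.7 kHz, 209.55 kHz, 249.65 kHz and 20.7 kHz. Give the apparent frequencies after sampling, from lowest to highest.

15.7 kHz, 20.05 kHz, 20.7 kHz, 20.9 kHz

fs/2 = 28.7 kHz.
15.7 kHz ≤ fs/2 = 28.7 kHz, passes unchanged.
135.7 kHz mod fs = 20.9 kHz.
20.9 kHz ≤ fs/2 = 28.7 kHz, appears at 20.9 kHz.
209.55 kHz mod fs = 37.35 kHz.
37.35 kHz > fs/2 = 28.7 kHz, folds to fs − 37.35 kHz = 20.05 kHz.
249.65 kHz mod fs = 20.05 kHz.
20.05 kHz ≤ fs/2 = 28.7 kHz, appears at 20.05 kHz.
20.7 kHz ≤ fs/2 = 28.7 kHz, passes unchanged.
Distinct values: {15.7 kHz, 20.05 kHz, 20.7 kHz, 20.9 kHz}.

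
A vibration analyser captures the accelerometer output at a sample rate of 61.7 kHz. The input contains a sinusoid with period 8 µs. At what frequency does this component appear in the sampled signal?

T = 8 µs → f = 1/T = 125 kHz.
125 kHz mod fs = 1.6 kHz.
1.6 kHz ≤ fs/2 = 30.85 kHz, appears at 1.6 kHz.

1.6 kHz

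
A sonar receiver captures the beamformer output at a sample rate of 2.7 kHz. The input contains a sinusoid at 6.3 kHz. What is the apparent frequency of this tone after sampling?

0.9 kHz

6.3 kHz mod fs = 0.9 kHz.
0.9 kHz ≤ fs/2 = 1.35 kHz, appears at 0.9 kHz.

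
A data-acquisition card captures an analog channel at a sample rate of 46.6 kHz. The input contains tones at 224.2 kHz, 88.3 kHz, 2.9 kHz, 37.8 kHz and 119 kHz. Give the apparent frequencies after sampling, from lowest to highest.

fs/2 = 23.3 kHz.
224.2 kHz mod fs = 37.8 kHz.
37.8 kHz > fs/2 = 23.3 kHz, folds to fs − 37.8 kHz = 8.8 kHz.
88.3 kHz mod fs = 41.7 kHz.
41.7 kHz > fs/2 = 23.3 kHz, folds to fs − 41.7 kHz = 4.9 kHz.
2.9 kHz ≤ fs/2 = 23.3 kHz, passes unchanged.
37.8 kHz > fs/2 = 23.3 kHz, folds to fs − 37.8 kHz = 8.8 kHz.
119 kHz mod fs = 25.8 kHz.
25.8 kHz > fs/2 = 23.3 kHz, folds to fs − 25.8 kHz = 20.8 kHz.
Distinct values: {2.9 kHz, 4.9 kHz, 8.8 kHz, 20.8 kHz}.

2.9 kHz, 4.9 kHz, 8.8 kHz, 20.8 kHz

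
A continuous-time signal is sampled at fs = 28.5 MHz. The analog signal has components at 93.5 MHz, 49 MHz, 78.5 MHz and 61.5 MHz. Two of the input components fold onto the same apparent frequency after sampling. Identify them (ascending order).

fs/2 = 14.25 MHz.
93.5 MHz mod fs = 8 MHz.
8 MHz ≤ fs/2 = 14.25 MHz, appears at 8 MHz.
49 MHz mod fs = 20.5 MHz.
20.5 MHz > fs/2 = 14.25 MHz, folds to fs − 20.5 MHz = 8 MHz.
78.5 MHz mod fs = 21.5 MHz.
21.5 MHz > fs/2 = 14.25 MHz, folds to fs − 21.5 MHz = 7 MHz.
61.5 MHz mod fs = 4.5 MHz.
4.5 MHz ≤ fs/2 = 14.25 MHz, appears at 4.5 MHz.
49 MHz and 93.5 MHz both map to 8 MHz.

49 MHz, 93.5 MHz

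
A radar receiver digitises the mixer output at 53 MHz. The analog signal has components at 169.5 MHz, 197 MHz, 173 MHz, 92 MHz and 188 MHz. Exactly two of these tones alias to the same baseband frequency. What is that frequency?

fs/2 = 26.5 MHz.
169.5 MHz mod fs = 10.5 MHz.
10.5 MHz ≤ fs/2 = 26.5 MHz, appears at 10.5 MHz.
197 MHz mod fs = 38 MHz.
38 MHz > fs/2 = 26.5 MHz, folds to fs − 38 MHz = 15 MHz.
173 MHz mod fs = 14 MHz.
14 MHz ≤ fs/2 = 26.5 MHz, appears at 14 MHz.
92 MHz mod fs = 39 MHz.
39 MHz > fs/2 = 26.5 MHz, folds to fs − 39 MHz = 14 MHz.
188 MHz mod fs = 29 MHz.
29 MHz > fs/2 = 26.5 MHz, folds to fs − 29 MHz = 24 MHz.
92 MHz and 173 MHz both map to 14 MHz.

14 MHz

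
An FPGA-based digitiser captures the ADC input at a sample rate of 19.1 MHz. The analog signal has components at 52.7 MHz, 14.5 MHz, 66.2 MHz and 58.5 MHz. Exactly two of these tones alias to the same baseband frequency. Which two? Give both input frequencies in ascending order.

14.5 MHz, 52.7 MHz

fs/2 = 9.55 MHz.
52.7 MHz mod fs = 14.5 MHz.
14.5 MHz > fs/2 = 9.55 MHz, folds to fs − 14.5 MHz = 4.6 MHz.
14.5 MHz > fs/2 = 9.55 MHz, folds to fs − 14.5 MHz = 4.6 MHz.
66.2 MHz mod fs = 8.9 MHz.
8.9 MHz ≤ fs/2 = 9.55 MHz, appears at 8.9 MHz.
58.5 MHz mod fs = 1.2 MHz.
1.2 MHz ≤ fs/2 = 9.55 MHz, appears at 1.2 MHz.
14.5 MHz and 52.7 MHz both map to 4.6 MHz.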